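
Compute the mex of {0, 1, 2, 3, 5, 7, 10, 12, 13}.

4

The values 0, 1, 2, 3 are all present; 4 is the first non-negative integer missing from the set.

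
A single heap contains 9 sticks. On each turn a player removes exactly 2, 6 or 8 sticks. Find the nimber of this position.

2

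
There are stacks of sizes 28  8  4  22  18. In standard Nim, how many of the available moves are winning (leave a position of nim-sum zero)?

3

Nim-sum: 28 ⊕ 8 ⊕ 4 ⊕ 22 ⊕ 18 = 20.
The overall nim-sum is X = 20. A stack of size p has a winning move iff p XOR X < p (reduce it to p XOR X).
  28: 28 XOR 20 = 8 < 28 — winning move (to 8).
  8: 8 XOR 20 = 28 ≥ 8 — no move.
  4: 4 XOR 20 = 16 ≥ 4 — no move.
  22: 22 XOR 20 = 2 < 22 — winning move (to 2).
  18: 18 XOR 20 = 6 < 18 — winning move (to 6).
That gives 3 winning moves.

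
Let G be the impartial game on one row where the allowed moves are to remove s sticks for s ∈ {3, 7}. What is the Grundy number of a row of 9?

1

Compute g(0), g(1), … for moves {3, 7}:
k:     0  1  2  3  4  5  6  7  8  9
g(k):  0  0  0  1  1  1  0  2  2  1
So g(9) = 1.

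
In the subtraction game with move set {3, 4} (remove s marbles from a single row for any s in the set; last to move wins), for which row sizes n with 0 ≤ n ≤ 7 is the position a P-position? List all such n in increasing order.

0, 1, 2, 7

Grundy values for subtraction set {3, 4}:
k:     0  1  2  3  4  5  6  7
g(k):  0  0  0  1  1  1  2  0
The P-positions (g = 0) in 0..7 are 0, 1, 2, 7.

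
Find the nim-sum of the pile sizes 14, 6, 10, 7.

5

Bitwise XOR of the heap sizes:
  1110  (14)
  0110  (6)
  1010  (10)
  0111  (7)
  ----
  0101  (5)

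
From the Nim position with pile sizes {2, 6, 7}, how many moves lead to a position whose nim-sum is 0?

3

Bitwise XOR of the heap sizes:
  010  (2)
  110  (6)
  111  (7)
  ---
  011  (3)
The overall nim-sum is X = 3. A pile of size p has a winning move iff p XOR X < p (reduce it to p XOR X).
  2: 2 XOR 3 = 1 < 2 — winning move (to 1).
  6: 6 XOR 3 = 5 < 6 — winning move (to 5).
  7: 7 XOR 3 = 4 < 7 — winning move (to 4).
That gives 3 winning moves.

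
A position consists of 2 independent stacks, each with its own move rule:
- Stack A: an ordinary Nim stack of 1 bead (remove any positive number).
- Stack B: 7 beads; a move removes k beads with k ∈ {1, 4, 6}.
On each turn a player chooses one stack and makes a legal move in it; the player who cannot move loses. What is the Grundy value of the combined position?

1

Stack A is a plain Nim stack of size 1, so its Grundy value is 1.
Grundy values for stack B (subtraction set {1, 4, 6}):
k:     0  1  2  3  4  5  6  7
g(k):  0  1  0  1  2  0  1  0
So g(7) = 0.
The value of a disjunctive sum is the nim-sum of the parts.
Combined value = 1 XOR 0 = 1.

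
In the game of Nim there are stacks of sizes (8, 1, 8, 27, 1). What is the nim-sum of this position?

Compute the nim-sum pairwise:
8 ⊕ 1 = 9
9 ⊕ 8 = 1
1 ⊕ 27 = 26
26 ⊕ 1 = 27

27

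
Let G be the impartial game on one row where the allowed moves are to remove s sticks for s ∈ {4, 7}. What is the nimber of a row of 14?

0

Grundy values for subtraction set {4, 7}:
g(0) = mex{} = 0
g(1) = mex{} = 0
g(2) = mex{} = 0
g(3) = mex{} = 0
g(4) = mex{0} = 1
g(5) = mex{0} = 1
g(6) = mex{0} = 1
g(7) = mex{0} = 1
g(8) = mex{0,1} = 2
g(9) = mex{0,1} = 2
g(10) = mex{0,1} = 2
g(11) = mex{1} = 0
g(12) = mex{1,2} = 0
g(13) = mex{1,2} = 0
g(14) = mex{1,2} = 0
So g(14) = 0.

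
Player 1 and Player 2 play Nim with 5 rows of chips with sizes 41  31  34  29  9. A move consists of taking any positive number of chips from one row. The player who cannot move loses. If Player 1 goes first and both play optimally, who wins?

Player 2 wins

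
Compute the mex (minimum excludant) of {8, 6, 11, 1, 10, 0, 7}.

The values 0, 1 are all present; 2 is the first non-negative integer missing from the set.

2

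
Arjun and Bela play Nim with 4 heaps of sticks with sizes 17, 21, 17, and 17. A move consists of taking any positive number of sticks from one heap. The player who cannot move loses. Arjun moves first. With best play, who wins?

Nim-sum: 17 ^ 21 ^ 17 ^ 17 = 4.
The nim-sum is 4 ≠ 0, so this is an N-position: the player to move can win; Arjun has a winning move.

Arjun wins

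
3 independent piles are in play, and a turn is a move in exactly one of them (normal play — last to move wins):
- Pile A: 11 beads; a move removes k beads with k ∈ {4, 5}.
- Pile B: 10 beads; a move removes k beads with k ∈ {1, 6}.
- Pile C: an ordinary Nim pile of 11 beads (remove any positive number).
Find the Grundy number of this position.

10

For pile A, compute g(0), g(1), … with moves {4, 5}:
k:     0  1  2  3  4  5  6  7  8  9 10 11
g(k):  0  0  0  0  1  1  1  1  2  0  0  0
So g(11) = 0.
For pile B, compute g(0), g(1), … with moves {1, 6}:
g(0) = mex{} = 0
g(1) = mex{0} = 1
g(2) = mex{1} = 0
g(3) = mex{0} = 1
g(4) = mex{1} = 0
g(5) = mex{0} = 1
g(6) = mex{0,1} = 2
g(7) = mex{1,2} = 0
g(8) = mex{0} = 1
g(9) = mex{1} = 0
g(10) = mex{0} = 1
So g(10) = 1.
Pile C is a plain Nim pile of size 11, so its Grundy value is 11.
By the Sprague-Grundy theorem, the Grundy value of a sum of independent games is the XOR of the component values.
Combined value = 0 ⊕ 1 ⊕ 11 = 10.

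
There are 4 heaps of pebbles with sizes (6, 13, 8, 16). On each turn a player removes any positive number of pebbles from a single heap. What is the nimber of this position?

19

In binary:
  00110  (6)
  01101  (13)
  01000  (8)
  10000  (16)
  -----
  10011  (19)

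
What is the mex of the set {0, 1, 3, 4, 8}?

The values 0, 1 are all present; 2 is the first non-negative integer missing from the set.

2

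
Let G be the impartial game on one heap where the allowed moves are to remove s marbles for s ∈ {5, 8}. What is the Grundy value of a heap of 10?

Compute g(0), g(1), … for moves {5, 8}:
k:     0  1  2  3  4  5  6  7  8  9 10
g(k):  0  0  0  0  0  1  1  1  1  1  2
So g(10) = 2.

2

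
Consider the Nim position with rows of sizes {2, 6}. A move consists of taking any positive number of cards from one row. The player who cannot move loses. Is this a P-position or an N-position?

N-position

Compute the nim-sum pairwise:
2 ⊕ 6 = 4
The nim-sum is 4 ≠ 0, so this is an N-position: the player to move can win.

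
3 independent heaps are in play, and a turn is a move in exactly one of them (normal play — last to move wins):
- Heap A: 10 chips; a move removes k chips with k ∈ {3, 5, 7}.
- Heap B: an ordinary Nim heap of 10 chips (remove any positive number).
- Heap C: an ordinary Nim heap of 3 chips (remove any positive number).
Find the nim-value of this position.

9

Grundy values for heap A (subtraction set {3, 5, 7}):
g(0) = mex{} = 0
g(1) = mex{} = 0
g(2) = mex{} = 0
g(3) = mex{0} = 1
g(4) = mex{0} = 1
g(5) = mex{0} = 1
g(6) = mex{0,1} = 2
g(7) = mex{0,1} = 2
g(8) = mex{0,1} = 2
g(9) = mex{0,1,2} = 3
g(10) = mex{1,2} = 0
So g(10) = 0.
Heap B is a plain Nim heap of size 10, so its Grundy value is 10.
Heap C is a plain Nim heap of size 3, so its Grundy value is 3.
The value of a disjunctive sum is the nim-sum of the parts.
Combined value = 0 ⊕ 10 ⊕ 3 = 9.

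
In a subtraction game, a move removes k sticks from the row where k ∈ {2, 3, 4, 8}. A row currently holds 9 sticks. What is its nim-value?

1

Grundy values for subtraction set {2, 3, 4, 8}:
k:     0  1  2  3  4  5  6  7  8  9
g(k):  0  0  1  1  2  2  0  0  1  1
So g(9) = 1.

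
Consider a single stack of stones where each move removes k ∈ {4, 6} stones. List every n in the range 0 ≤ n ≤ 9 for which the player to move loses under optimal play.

0, 1, 2, 3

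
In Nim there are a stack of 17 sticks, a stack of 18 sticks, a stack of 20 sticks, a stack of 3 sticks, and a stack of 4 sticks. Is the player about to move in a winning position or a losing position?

Nim-sum: 17 ⊕ 18 ⊕ 20 ⊕ 3 ⊕ 4 = 16.
The nim-sum is 16 ≠ 0, so this is an N-position: the player to move can win.

Winning position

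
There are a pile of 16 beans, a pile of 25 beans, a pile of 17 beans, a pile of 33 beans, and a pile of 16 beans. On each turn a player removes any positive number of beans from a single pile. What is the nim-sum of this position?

41

Compute the nim-sum pairwise:
16 XOR 25 = 9
9 XOR 17 = 24
24 XOR 33 = 57
57 XOR 16 = 41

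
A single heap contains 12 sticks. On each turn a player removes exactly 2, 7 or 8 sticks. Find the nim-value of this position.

1

Grundy values for subtraction set {2, 7, 8}:
k:     0  1  2  3  4  5  6  7  8  9 10 11 12
g(k):  0  0  1  1  0  0  1  1  2  2  0  3  1
So g(12) = 1.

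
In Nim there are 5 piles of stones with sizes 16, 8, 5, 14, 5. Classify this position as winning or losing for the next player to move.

Winning position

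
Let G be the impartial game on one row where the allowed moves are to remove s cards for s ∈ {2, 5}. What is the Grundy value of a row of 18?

0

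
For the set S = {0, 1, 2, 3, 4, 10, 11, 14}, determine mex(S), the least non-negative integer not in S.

The values 0, 1, 2, 3, 4 are all present; 5 is the first non-negative integer missing from the set.

5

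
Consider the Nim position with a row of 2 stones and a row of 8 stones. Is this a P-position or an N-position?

N-position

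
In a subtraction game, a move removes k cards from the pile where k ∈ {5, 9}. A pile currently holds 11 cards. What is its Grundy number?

Grundy values for subtraction set {5, 9}:
k:     0  1  2  3  4  5  6  7  8  9 10 11
g(k):  0  0  0  0  0  1  1  1  1  1  2  2
So g(11) = 2.

2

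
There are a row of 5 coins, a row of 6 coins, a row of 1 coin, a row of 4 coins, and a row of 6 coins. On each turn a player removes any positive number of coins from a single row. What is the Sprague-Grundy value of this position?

0

Compute the nim-sum pairwise:
5 XOR 6 = 3
3 XOR 1 = 2
2 XOR 4 = 6
6 XOR 6 = 0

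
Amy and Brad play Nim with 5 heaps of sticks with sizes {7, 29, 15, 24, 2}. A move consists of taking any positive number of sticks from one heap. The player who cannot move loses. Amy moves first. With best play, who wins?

Write each in binary and XOR column by column:
  00111  (7)
  11101  (29)
  01111  (15)
  11000  (24)
  00010  (2)
  -----
  01111  (15)
The nim-sum is 15 ≠ 0, so this is an N-position: the player to move can win; Amy has a winning move.

Amy wins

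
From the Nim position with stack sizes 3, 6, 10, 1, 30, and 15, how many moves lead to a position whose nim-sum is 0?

Nim-sum: 3 XOR 6 XOR 10 XOR 1 XOR 30 XOR 15 = 31.
The overall nim-sum is X = 31. A stack of size p has a winning move iff p XOR X < p (reduce it to p XOR X).
  3: 3 XOR 31 = 28 ≥ 3 — no move.
  6: 6 XOR 31 = 25 ≥ 6 — no move.
  10: 10 XOR 31 = 21 ≥ 10 — no move.
  1: 1 XOR 31 = 30 ≥ 1 — no move.
  30: 30 XOR 31 = 1 < 30 — winning move (to 1).
  15: 15 XOR 31 = 16 ≥ 15 — no move.
That gives 1 winning move.

1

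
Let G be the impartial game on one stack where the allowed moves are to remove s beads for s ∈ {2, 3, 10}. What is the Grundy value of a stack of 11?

3

Build the Grundy sequence with g(k) = mex{g(k−s) : s ∈ {2, 3, 10}, s ≤ k}:
k:     0  1  2  3  4  5  6  7  8  9 10 11
g(k):  0  0  1  1  2  0  0  1  1  2  2  3
So g(11) = 3.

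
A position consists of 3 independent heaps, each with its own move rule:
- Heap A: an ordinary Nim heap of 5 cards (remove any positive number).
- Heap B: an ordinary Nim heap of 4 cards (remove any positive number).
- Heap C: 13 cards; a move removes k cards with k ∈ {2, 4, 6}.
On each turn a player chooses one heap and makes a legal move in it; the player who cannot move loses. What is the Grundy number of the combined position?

3

Heap A is a plain Nim heap of size 5, so its Grundy value is 5.
Heap B is a plain Nim heap of size 4, so its Grundy value is 4.
Grundy values for heap C (subtraction set {2, 4, 6}):
g(0) = mex{} = 0
g(1) = mex{} = 0
g(2) = mex{0} = 1
g(3) = mex{0} = 1
g(4) = mex{0,1} = 2
g(5) = mex{0,1} = 2
g(6) = mex{0,1,2} = 3
g(7) = mex{0,1,2} = 3
g(8) = mex{1,2,3} = 0
g(9) = mex{1,2,3} = 0
g(10) = mex{0,2,3} = 1
g(11) = mex{0,2,3} = 1
g(12) = mex{0,1,3} = 2
g(13) = mex{0,1,3} = 2
So g(13) = 2.
By the Sprague-Grundy theorem, the Grundy value of a sum of independent games is the XOR of the component values.
Combined value = 5 ⊕ 4 ⊕ 2 = 3.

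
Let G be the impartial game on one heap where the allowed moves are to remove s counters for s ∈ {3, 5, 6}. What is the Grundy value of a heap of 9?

0

Grundy values for subtraction set {3, 5, 6}:
g(0) = mex{} = 0
g(1) = mex{} = 0
g(2) = mex{} = 0
g(3) = mex{0} = 1
g(4) = mex{0} = 1
g(5) = mex{0} = 1
g(6) = mex{0,1} = 2
g(7) = mex{0,1} = 2
g(8) = mex{0,1} = 2
g(9) = mex{1,2} = 0
So g(9) = 0.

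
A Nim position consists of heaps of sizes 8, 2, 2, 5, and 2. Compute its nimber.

15

Bitwise XOR of the heap sizes:
  1000  (8)
  0010  (2)
  0010  (2)
  0101  (5)
  0010  (2)
  ----
  1111  (15)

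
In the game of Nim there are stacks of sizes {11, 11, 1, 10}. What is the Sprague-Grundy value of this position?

Compute the nim-sum pairwise:
11 XOR 11 = 0
0 XOR 1 = 1
1 XOR 10 = 11

11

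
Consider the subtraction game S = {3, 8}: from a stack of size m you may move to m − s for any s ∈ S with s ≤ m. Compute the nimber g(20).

1

Build the Grundy sequence with g(k) = mex{g(k−s) : s ∈ {3, 8}, s ≤ k}:
k:     0  1  2  3  4  5  6  7  8  9 10 11 12 13 14 15 16 17 18 19 20
g(k):  0  0  0  1  1  1  0  0  2  1  1  0  0  0  1  1  1  0  0  2  1
So g(20) = 1.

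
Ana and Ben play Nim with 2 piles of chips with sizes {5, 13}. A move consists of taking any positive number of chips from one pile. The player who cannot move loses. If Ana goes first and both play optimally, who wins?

Ana wins

Bitwise XOR of the heap sizes:
  0101  (5)
  1101  (13)
  ----
  1000  (8)
The nim-sum is 8 ≠ 0, so this is an N-position: the player to move can win; Ana has a winning move.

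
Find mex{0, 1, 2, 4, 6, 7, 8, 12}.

The values 0, 1, 2 are all present; 3 is the first non-negative integer missing from the set.

3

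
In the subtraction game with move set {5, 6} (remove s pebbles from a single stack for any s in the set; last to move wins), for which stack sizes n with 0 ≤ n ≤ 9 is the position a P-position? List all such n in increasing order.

Grundy values for subtraction set {5, 6}:
g(0) = mex{} = 0
g(1) = mex{} = 0
g(2) = mex{} = 0
g(3) = mex{} = 0
g(4) = mex{} = 0
g(5) = mex{0} = 1
g(6) = mex{0} = 1
g(7) = mex{0} = 1
g(8) = mex{0} = 1
g(9) = mex{0} = 1
The P-positions (g = 0) in 0..9 are 0, 1, 2, 3, 4.

0, 1, 2, 3, 4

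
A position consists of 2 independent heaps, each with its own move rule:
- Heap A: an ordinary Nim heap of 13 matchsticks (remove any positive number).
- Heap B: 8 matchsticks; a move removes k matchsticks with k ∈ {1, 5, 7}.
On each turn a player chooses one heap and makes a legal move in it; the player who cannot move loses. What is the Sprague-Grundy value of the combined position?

Heap A is a plain Nim heap of size 13, so its Grundy value is 13.
For heap B, compute g(0), g(1), … with moves {1, 5, 7}:
k:     0  1  2  3  4  5  6  7  8
g(k):  0  1  0  1  0  1  0  1  0
So g(8) = 0.
The value of a disjunctive sum is the nim-sum of the parts.
Combined value = 13 XOR 0 = 13.

13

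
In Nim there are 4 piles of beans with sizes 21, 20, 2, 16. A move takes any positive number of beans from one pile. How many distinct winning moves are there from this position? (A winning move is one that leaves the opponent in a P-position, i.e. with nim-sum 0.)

3

Nim-sum: 21 ⊕ 20 ⊕ 2 ⊕ 16 = 19.
The overall nim-sum is X = 19. A pile of size p has a winning move iff p XOR X < p (reduce it to p XOR X).
  21: 21 XOR 19 = 6 < 21 — winning move (to 6).
  20: 20 XOR 19 = 7 < 20 — winning move (to 7).
  2: 2 XOR 19 = 17 ≥ 2 — no move.
  16: 16 XOR 19 = 3 < 16 — winning move (to 3).
That gives 3 winning moves.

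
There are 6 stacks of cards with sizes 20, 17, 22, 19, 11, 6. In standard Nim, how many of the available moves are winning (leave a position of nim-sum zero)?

In binary:
  10100  (20)
  10001  (17)
  10110  (22)
  10011  (19)
  01011  (11)
  00110  (6)
  -----
  01101  (13)
The overall nim-sum is X = 13. A stack of size p has a winning move iff p XOR X < p (reduce it to p XOR X).
  20: 20 XOR 13 = 25 ≥ 20 — no move.
  17: 17 XOR 13 = 28 ≥ 17 — no move.
  22: 22 XOR 13 = 27 ≥ 22 — no move.
  19: 19 XOR 13 = 30 ≥ 19 — no move.
  11: 11 XOR 13 = 6 < 11 — winning move (to 6).
  6: 6 XOR 13 = 11 ≥ 6 — no move.
That gives 1 winning move.

1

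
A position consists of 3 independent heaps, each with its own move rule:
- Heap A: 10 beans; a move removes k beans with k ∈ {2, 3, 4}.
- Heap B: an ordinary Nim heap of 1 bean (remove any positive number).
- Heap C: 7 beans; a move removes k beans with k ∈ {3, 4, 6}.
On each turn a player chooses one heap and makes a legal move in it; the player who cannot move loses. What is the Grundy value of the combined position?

1

Grundy values for heap A (subtraction set {2, 3, 4}):
g(0) = mex{} = 0
g(1) = mex{} = 0
g(2) = mex{0} = 1
g(3) = mex{0} = 1
g(4) = mex{0,1} = 2
g(5) = mex{0,1} = 2
g(6) = mex{1,2} = 0
g(7) = mex{1,2} = 0
g(8) = mex{0,2} = 1
g(9) = mex{0,2} = 1
g(10) = mex{0,1} = 2
So g(10) = 2.
Heap B is a plain Nim heap of size 1, so its Grundy value is 1.
For heap C, compute g(0), g(1), … with moves {3, 4, 6}:
g(0) = mex{} = 0
g(1) = mex{} = 0
g(2) = mex{} = 0
g(3) = mex{0} = 1
g(4) = mex{0} = 1
g(5) = mex{0} = 1
g(6) = mex{0,1} = 2
g(7) = mex{0,1} = 2
So g(7) = 2.
By the Sprague-Grundy theorem, the Grundy value of a sum of independent games is the XOR of the component values.
Combined value = 2 XOR 1 XOR 2 = 1.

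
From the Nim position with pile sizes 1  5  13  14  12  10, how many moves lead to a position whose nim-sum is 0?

Nim-sum: 1 ^ 5 ^ 13 ^ 14 ^ 12 ^ 10 = 1.
The overall nim-sum is X = 1. A pile of size p has a winning move iff p XOR X < p (reduce it to p XOR X).
  1: 1 XOR 1 = 0 < 1 — winning move (to 0).
  5: 5 XOR 1 = 4 < 5 — winning move (to 4).
  13: 13 XOR 1 = 12 < 13 — winning move (to 12).
  14: 14 XOR 1 = 15 ≥ 14 — no move.
  12: 12 XOR 1 = 13 ≥ 12 — no move.
  10: 10 XOR 1 = 11 ≥ 10 — no move.
That gives 3 winning moves.

3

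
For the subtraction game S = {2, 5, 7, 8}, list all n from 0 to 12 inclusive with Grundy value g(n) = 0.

Compute g(0), g(1), … for moves {2, 5, 7, 8}:
g(0) = mex{} = 0
g(1) = mex{} = 0
g(2) = mex{0} = 1
g(3) = mex{0} = 1
g(4) = mex{1} = 0
g(5) = mex{0,1} = 2
g(6) = mex{0} = 1
g(7) = mex{0,1,2} = 3
g(8) = mex{0,1} = 2
g(9) = mex{0,1,3} = 2
g(10) = mex{1,2} = 0
g(11) = mex{0,1,2} = 3
g(12) = mex{0,2,3} = 1
The P-positions (g = 0) in 0..12 are 0, 1, 4, 10.

0, 1, 4, 10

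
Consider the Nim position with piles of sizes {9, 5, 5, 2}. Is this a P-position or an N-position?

N-position

Nim-sum: 9 ^ 5 ^ 5 ^ 2 = 11.
The nim-sum is 11 ≠ 0, so this is an N-position: the player to move can win.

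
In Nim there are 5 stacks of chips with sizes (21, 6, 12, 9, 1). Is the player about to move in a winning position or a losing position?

Bitwise XOR of the heap sizes:
  10101  (21)
  00110  (6)
  01100  (12)
  01001  (9)
  00001  (1)
  -----
  10111  (23)
The nim-sum is 23 ≠ 0, so this is an N-position: the player to move can win.

Winning position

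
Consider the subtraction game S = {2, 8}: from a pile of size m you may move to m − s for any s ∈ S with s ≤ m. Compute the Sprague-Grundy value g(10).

0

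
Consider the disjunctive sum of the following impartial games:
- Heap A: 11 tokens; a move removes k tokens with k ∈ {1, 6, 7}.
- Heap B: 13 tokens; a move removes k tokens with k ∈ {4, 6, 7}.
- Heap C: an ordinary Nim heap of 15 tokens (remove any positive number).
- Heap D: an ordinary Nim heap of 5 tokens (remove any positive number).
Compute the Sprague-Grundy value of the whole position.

9

Grundy values for heap A (subtraction set {1, 6, 7}):
k:     0  1  2  3  4  5  6  7  8  9 10 11
g(k):  0  1  0  1  0  1  2  3  2  3  2  3
So g(11) = 3.
Grundy values for heap B (subtraction set {4, 6, 7}):
k:     0  1  2  3  4  5  6  7  8  9 10 11 12 13
g(k):  0  0  0  0  1  1  1  1  2  2  2  0  0  0
So g(13) = 0.
Heap C is a plain Nim heap of size 15, so its Grundy value is 15.
Heap D is a plain Nim heap of size 5, so its Grundy value is 5.
The value of a disjunctive sum is the nim-sum of the parts.
Combined value = 3 XOR 0 XOR 15 XOR 5 = 9.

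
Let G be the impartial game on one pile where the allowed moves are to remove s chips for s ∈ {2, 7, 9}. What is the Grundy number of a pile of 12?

Build the Grundy sequence with g(k) = mex{g(k−s) : s ∈ {2, 7, 9}, s ≤ k}:
g(0) = mex{} = 0
g(1) = mex{} = 0
g(2) = mex{0} = 1
g(3) = mex{0} = 1
g(4) = mex{1} = 0
g(5) = mex{1} = 0
g(6) = mex{0} = 1
g(7) = mex{0} = 1
g(8) = mex{0,1} = 2
g(9) = mex{0,1} = 2
g(10) = mex{0,1,2} = 3
g(11) = mex{0,1,2} = 3
g(12) = mex{0,1,3} = 2
So g(12) = 2.

2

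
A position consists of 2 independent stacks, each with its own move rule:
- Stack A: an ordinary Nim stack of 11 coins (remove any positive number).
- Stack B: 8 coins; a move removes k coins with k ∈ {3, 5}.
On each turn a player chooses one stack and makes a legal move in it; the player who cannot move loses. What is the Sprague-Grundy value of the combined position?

Stack A is a plain Nim stack of size 11, so its Grundy value is 11.
For stack B, compute g(0), g(1), … with moves {3, 5}:
g(0) = mex{} = 0
g(1) = mex{} = 0
g(2) = mex{} = 0
g(3) = mex{0} = 1
g(4) = mex{0} = 1
g(5) = mex{0} = 1
g(6) = mex{0,1} = 2
g(7) = mex{0,1} = 2
g(8) = mex{1} = 0
So g(8) = 0.
By the Sprague-Grundy theorem, the Grundy value of a sum of independent games is the XOR of the component values.
Combined value = 11 ⊕ 0 = 11.

11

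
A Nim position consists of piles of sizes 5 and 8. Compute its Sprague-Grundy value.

13

Nim-sum: 5 XOR 8 = 13.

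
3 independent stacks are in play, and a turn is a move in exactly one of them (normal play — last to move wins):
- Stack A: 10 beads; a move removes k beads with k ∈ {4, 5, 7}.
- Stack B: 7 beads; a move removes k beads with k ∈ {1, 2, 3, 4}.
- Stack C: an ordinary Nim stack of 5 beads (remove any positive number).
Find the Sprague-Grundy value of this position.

5

For stack A, compute g(0), g(1), … with moves {4, 5, 7}:
g(0) = mex{} = 0
g(1) = mex{} = 0
g(2) = mex{} = 0
g(3) = mex{} = 0
g(4) = mex{0} = 1
g(5) = mex{0} = 1
g(6) = mex{0} = 1
g(7) = mex{0} = 1
g(8) = mex{0,1} = 2
g(9) = mex{0,1} = 2
g(10) = mex{0,1} = 2
So g(10) = 2.
For stack B, compute g(0), g(1), … with moves {1, 2, 3, 4}:
g(0) = mex{} = 0
g(1) = mex{0} = 1
g(2) = mex{0,1} = 2
g(3) = mex{0,1,2} = 3
g(4) = mex{0,1,2,3} = 4
g(5) = mex{1,2,3,4} = 0
g(6) = mex{0,2,3,4} = 1
g(7) = mex{0,1,3,4} = 2
So g(7) = 2.
Stack C is a plain Nim stack of size 5, so its Grundy value is 5.
The value of a disjunctive sum is the nim-sum of the parts.
Combined value = 2 XOR 2 XOR 5 = 5.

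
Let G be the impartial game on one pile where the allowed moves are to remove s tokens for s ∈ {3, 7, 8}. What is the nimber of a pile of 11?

Grundy values for subtraction set {3, 7, 8}:
k:     0  1  2  3  4  5  6  7  8  9 10 11
g(k):  0  0  0  1  1  1  0  2  2  1  3  0
So g(11) = 0.

0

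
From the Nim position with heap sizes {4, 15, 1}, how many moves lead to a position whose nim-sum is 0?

1

Nim-sum: 4 ^ 15 ^ 1 = 10.
The overall nim-sum is X = 10. A heap of size p has a winning move iff p XOR X < p (reduce it to p XOR X).
  4: 4 XOR 10 = 14 ≥ 4 — no move.
  15: 15 XOR 10 = 5 < 15 — winning move (to 5).
  1: 1 XOR 10 = 11 ≥ 1 — no move.
That gives 1 winning move.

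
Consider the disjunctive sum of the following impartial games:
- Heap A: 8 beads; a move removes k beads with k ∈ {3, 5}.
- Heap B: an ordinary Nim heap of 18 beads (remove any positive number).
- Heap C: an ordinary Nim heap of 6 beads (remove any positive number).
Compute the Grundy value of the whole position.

20

For heap A, compute g(0), g(1), … with moves {3, 5}:
k:     0  1  2  3  4  5  6  7  8
g(k):  0  0  0  1  1  1  2  2  0
So g(8) = 0.
Heap B is a plain Nim heap of size 18, so its Grundy value is 18.
Heap C is a plain Nim heap of size 6, so its Grundy value is 6.
The value of a disjunctive sum is the nim-sum of the parts.
Combined value = 0 XOR 18 XOR 6 = 20.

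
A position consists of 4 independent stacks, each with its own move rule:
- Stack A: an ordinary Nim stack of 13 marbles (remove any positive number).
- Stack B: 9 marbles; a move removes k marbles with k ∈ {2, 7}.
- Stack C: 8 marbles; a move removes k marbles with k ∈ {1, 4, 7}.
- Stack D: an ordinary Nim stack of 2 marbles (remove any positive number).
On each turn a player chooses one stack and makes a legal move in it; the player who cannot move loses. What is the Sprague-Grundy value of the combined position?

15

Stack A is a plain Nim stack of size 13, so its Grundy value is 13.
Grundy values for stack B (subtraction set {2, 7}):
k:     0  1  2  3  4  5  6  7  8  9
g(k):  0  0  1  1  0  0  1  1  2  0
So g(9) = 0.
Grundy values for stack C (subtraction set {1, 4, 7}):
k:     0  1  2  3  4  5  6  7  8
g(k):  0  1  0  1  2  0  1  2  0
So g(8) = 0.
Stack D is a plain Nim stack of size 2, so its Grundy value is 2.
By the Sprague-Grundy theorem, the Grundy value of a sum of independent games is the XOR of the component values.
Combined value = 13 ⊕ 0 ⊕ 0 ⊕ 2 = 15.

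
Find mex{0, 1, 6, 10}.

2

The values 0, 1 are all present; 2 is the first non-negative integer missing from the set.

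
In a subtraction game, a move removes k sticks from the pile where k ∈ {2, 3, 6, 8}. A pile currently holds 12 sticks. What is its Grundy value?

1

Build the Grundy sequence with g(k) = mex{g(k−s) : s ∈ {2, 3, 6, 8}, s ≤ k}:
g(0) = mex{} = 0
g(1) = mex{} = 0
g(2) = mex{0} = 1
g(3) = mex{0} = 1
g(4) = mex{0,1} = 2
g(5) = mex{1} = 0
g(6) = mex{0,1,2} = 3
g(7) = mex{0,2} = 1
g(8) = mex{0,1,3} = 2
g(9) = mex{0,1,3} = 2
g(10) = mex{1,2} = 0
g(11) = mex{0,1,2} = 3
g(12) = mex{0,2,3} = 1
So g(12) = 1.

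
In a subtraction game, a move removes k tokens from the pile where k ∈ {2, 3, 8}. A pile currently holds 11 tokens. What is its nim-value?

0

Compute g(0), g(1), … for moves {2, 3, 8}:
k:     0  1  2  3  4  5  6  7  8  9 10 11
g(k):  0  0  1  1  2  0  0  1  1  2  0  0
So g(11) = 0.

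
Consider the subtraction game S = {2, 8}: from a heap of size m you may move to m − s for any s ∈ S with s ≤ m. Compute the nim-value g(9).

Compute g(0), g(1), … for moves {2, 8}:
k:     0  1  2  3  4  5  6  7  8  9
g(k):  0  0  1  1  0  0  1  1  2  2
So g(9) = 2.

2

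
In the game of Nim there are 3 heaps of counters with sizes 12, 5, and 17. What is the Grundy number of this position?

24

Write each in binary and XOR column by column:
  01100  (12)
  00101  (5)
  10001  (17)
  -----
  11000  (24)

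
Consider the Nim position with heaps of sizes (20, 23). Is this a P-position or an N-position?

N-position

Nim-sum: 20 XOR 23 = 3.
The nim-sum is 3 ≠ 0, so this is an N-position: the player to move can win.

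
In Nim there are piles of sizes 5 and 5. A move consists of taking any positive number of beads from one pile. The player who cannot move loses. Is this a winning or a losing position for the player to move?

Losing position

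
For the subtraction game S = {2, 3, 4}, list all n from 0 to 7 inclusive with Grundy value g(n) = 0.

0, 1, 6, 7

Compute g(0), g(1), … for moves {2, 3, 4}:
k:     0  1  2  3  4  5  6  7
g(k):  0  0  1  1  2  2  0  0
The P-positions (g = 0) in 0..7 are 0, 1, 6, 7.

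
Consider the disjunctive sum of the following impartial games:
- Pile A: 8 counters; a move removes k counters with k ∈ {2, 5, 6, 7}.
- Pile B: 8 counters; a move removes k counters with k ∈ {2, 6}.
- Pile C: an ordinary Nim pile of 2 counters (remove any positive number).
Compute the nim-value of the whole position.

0

Build the Grundy sequence for pile A with g(k) = mex{g(k−s) : s ∈ {2, 5, 6, 7}, s ≤ k}:
k:     0  1  2  3  4  5  6  7  8
g(k):  0  0  1  1  0  2  1  3  2
So g(8) = 2.
Grundy values for pile B (subtraction set {2, 6}):
k:     0  1  2  3  4  5  6  7  8
g(k):  0  0  1  1  0  0  1  1  0
So g(8) = 0.
Pile C is a plain Nim pile of size 2, so its Grundy value is 2.
The value of a disjunctive sum is the nim-sum of the parts.
Combined value = 2 ⊕ 0 ⊕ 2 = 0.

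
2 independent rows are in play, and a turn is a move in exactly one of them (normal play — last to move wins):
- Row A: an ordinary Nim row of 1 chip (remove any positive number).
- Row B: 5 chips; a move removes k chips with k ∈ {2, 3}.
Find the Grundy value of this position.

Row A is a plain Nim row of size 1, so its Grundy value is 1.
Grundy values for row B (subtraction set {2, 3}):
g(0) = mex{} = 0
g(1) = mex{} = 0
g(2) = mex{0} = 1
g(3) = mex{0} = 1
g(4) = mex{0,1} = 2
g(5) = mex{1} = 0
So g(5) = 0.
By the Sprague-Grundy theorem, the Grundy value of a sum of independent games is the XOR of the component values.
Combined value = 1 XOR 0 = 1.

1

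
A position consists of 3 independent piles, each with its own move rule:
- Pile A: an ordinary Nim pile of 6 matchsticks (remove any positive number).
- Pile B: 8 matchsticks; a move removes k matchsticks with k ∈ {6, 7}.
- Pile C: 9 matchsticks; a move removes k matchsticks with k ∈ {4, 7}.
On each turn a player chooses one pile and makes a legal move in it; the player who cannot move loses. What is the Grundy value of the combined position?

5

Pile A is a plain Nim pile of size 6, so its Grundy value is 6.
Grundy values for pile B (subtraction set {6, 7}):
g(0) = mex{} = 0
g(1) = mex{} = 0
g(2) = mex{} = 0
g(3) = mex{} = 0
g(4) = mex{} = 0
g(5) = mex{} = 0
g(6) = mex{0} = 1
g(7) = mex{0} = 1
g(8) = mex{0} = 1
So g(8) = 1.
Grundy values for pile C (subtraction set {4, 7}):
g(0) = mex{} = 0
g(1) = mex{} = 0
g(2) = mex{} = 0
g(3) = mex{} = 0
g(4) = mex{0} = 1
g(5) = mex{0} = 1
g(6) = mex{0} = 1
g(7) = mex{0} = 1
g(8) = mex{0,1} = 2
g(9) = mex{0,1} = 2
So g(9) = 2.
The value of a disjunctive sum is the nim-sum of the parts.
Combined value = 6 XOR 1 XOR 2 = 5.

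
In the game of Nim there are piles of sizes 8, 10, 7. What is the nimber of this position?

5

Compute the nim-sum pairwise:
8 ⊕ 10 = 2
2 ⊕ 7 = 5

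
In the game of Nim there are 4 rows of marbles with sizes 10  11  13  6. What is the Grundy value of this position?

Bitwise XOR of the heap sizes:
  1010  (10)
  1011  (11)
  1101  (13)
  0110  (6)
  ----
  1010  (10)

10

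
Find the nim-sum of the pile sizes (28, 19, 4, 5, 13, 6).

5

Write each in binary and XOR column by column:
  11100  (28)
  10011  (19)
  00100  (4)
  00101  (5)
  01101  (13)
  00110  (6)
  -----
  00101  (5)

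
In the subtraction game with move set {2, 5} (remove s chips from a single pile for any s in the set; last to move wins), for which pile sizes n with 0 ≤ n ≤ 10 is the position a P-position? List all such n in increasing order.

Compute g(0), g(1), … for moves {2, 5}:
k:     0  1  2  3  4  5  6  7  8  9 10
g(k):  0  0  1  1  0  2  1  0  0  1  1
The P-positions (g = 0) in 0..10 are 0, 1, 4, 7, 8.

0, 1, 4, 7, 8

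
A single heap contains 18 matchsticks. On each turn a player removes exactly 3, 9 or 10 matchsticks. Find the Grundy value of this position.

2

Build the Grundy sequence with g(k) = mex{g(k−s) : s ∈ {3, 9, 10}, s ≤ k}:
k:     0  1  2  3  4  5  6  7  8  9 10 11 12 13 14 15 16 17 18
g(k):  0  0  0  1  1  1  0  0  0  1  1  1  2  0  0  3  1  1  2
So g(18) = 2.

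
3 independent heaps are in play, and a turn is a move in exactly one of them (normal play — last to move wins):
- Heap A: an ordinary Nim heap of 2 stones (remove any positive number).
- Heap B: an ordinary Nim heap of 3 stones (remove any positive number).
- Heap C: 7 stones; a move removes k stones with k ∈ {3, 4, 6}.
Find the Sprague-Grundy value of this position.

Heap A is a plain Nim heap of size 2, so its Grundy value is 2.
Heap B is a plain Nim heap of size 3, so its Grundy value is 3.
For heap C, compute g(0), g(1), … with moves {3, 4, 6}:
g(0) = mex{} = 0
g(1) = mex{} = 0
g(2) = mex{} = 0
g(3) = mex{0} = 1
g(4) = mex{0} = 1
g(5) = mex{0} = 1
g(6) = mex{0,1} = 2
g(7) = mex{0,1} = 2
So g(7) = 2.
The value of a disjunctive sum is the nim-sum of the parts.
Combined value = 2 XOR 3 XOR 2 = 3.

3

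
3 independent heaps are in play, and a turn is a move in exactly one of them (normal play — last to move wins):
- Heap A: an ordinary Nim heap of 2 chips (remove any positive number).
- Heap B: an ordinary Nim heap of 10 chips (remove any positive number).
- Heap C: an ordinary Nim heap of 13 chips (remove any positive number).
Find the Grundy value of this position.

5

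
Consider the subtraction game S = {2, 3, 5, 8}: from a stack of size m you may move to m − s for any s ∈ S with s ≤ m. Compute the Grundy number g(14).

2

Grundy values for subtraction set {2, 3, 5, 8}:
k:     0  1  2  3  4  5  6  7  8  9 10 11 12 13 14
g(k):  0  0  1  1  2  2  3  0  4  1  3  0  4  1  2
So g(14) = 2.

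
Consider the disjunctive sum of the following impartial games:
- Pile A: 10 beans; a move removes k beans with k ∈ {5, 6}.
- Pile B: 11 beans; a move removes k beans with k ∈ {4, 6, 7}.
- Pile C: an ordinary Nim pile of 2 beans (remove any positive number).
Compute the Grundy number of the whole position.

0

Grundy values for pile A (subtraction set {5, 6}):
g(0) = mex{} = 0
g(1) = mex{} = 0
g(2) = mex{} = 0
g(3) = mex{} = 0
g(4) = mex{} = 0
g(5) = mex{0} = 1
g(6) = mex{0} = 1
g(7) = mex{0} = 1
g(8) = mex{0} = 1
g(9) = mex{0} = 1
g(10) = mex{0,1} = 2
So g(10) = 2.
Build the Grundy sequence for pile B with g(k) = mex{g(k−s) : s ∈ {4, 6, 7}, s ≤ k}:
k:     0  1  2  3  4  5  6  7  8  9 10 11
g(k):  0  0  0  0  1  1  1  1  2  2  2  0
So g(11) = 0.
Pile C is a plain Nim pile of size 2, so its Grundy value is 2.
The value of a disjunctive sum is the nim-sum of the parts.
Combined value = 2 ⊕ 0 ⊕ 2 = 0.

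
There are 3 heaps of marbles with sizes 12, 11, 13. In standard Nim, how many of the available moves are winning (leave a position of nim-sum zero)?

3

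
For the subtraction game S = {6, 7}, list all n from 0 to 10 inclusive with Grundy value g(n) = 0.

Compute g(0), g(1), … for moves {6, 7}:
g(0) = mex{} = 0
g(1) = mex{} = 0
g(2) = mex{} = 0
g(3) = mex{} = 0
g(4) = mex{} = 0
g(5) = mex{} = 0
g(6) = mex{0} = 1
g(7) = mex{0} = 1
g(8) = mex{0} = 1
g(9) = mex{0} = 1
g(10) = mex{0} = 1
The P-positions (g = 0) in 0..10 are 0, 1, 2, 3, 4, 5.

0, 1, 2, 3, 4, 5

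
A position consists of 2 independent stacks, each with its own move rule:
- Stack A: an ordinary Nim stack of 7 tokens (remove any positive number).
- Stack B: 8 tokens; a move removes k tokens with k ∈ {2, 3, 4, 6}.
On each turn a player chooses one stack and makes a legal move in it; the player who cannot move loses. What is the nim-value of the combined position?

7

Stack A is a plain Nim stack of size 7, so its Grundy value is 7.
For stack B, compute g(0), g(1), … with moves {2, 3, 4, 6}:
g(0) = mex{} = 0
g(1) = mex{} = 0
g(2) = mex{0} = 1
g(3) = mex{0} = 1
g(4) = mex{0,1} = 2
g(5) = mex{0,1} = 2
g(6) = mex{0,1,2} = 3
g(7) = mex{0,1,2} = 3
g(8) = mex{1,2,3} = 0
So g(8) = 0.
The value of a disjunctive sum is the nim-sum of the parts.
Combined value = 7 ⊕ 0 = 7.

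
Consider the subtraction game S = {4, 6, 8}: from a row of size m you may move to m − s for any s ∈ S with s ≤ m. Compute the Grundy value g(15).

0

Compute g(0), g(1), … for moves {4, 6, 8}:
k:     0  1  2  3  4  5  6  7  8  9 10 11 12 13 14 15
g(k):  0  0  0  0  1  1  1  1  2  2  2  2  0  0  0  0
So g(15) = 0.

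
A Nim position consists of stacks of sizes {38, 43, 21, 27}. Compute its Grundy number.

Bitwise XOR of the heap sizes:
  100110  (38)
  101011  (43)
  010101  (21)
  011011  (27)
  ------
  000011  (3)

3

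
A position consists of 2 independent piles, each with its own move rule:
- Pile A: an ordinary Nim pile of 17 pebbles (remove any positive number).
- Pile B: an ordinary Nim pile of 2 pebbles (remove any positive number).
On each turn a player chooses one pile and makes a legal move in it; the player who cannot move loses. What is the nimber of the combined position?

19

Pile A is a plain Nim pile of size 17, so its Grundy value is 17.
Pile B is a plain Nim pile of size 2, so its Grundy value is 2.
By the Sprague-Grundy theorem, the Grundy value of a sum of independent games is the XOR of the component values.
Combined value = 17 XOR 2 = 19.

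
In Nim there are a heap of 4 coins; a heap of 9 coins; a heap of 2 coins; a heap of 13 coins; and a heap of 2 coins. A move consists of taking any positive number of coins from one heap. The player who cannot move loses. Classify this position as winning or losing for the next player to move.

Nim-sum: 4 ⊕ 9 ⊕ 2 ⊕ 13 ⊕ 2 = 0.
The nim-sum is 0, so this is a P-position: the player to move is in a losing position under optimal play.

Losing position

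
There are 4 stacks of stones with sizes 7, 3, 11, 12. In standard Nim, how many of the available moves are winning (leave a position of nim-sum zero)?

3

Nim-sum: 7 ⊕ 3 ⊕ 11 ⊕ 12 = 3.
The overall nim-sum is X = 3. A stack of size p has a winning move iff p XOR X < p (reduce it to p XOR X).
  7: 7 XOR 3 = 4 < 7 — winning move (to 4).
  3: 3 XOR 3 = 0 < 3 — winning move (to 0).
  11: 11 XOR 3 = 8 < 11 — winning move (to 8).
  12: 12 XOR 3 = 15 ≥ 12 — no move.
That gives 3 winning moves.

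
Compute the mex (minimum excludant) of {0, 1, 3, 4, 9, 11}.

The values 0, 1 are all present; 2 is the first non-negative integer missing from the set.

2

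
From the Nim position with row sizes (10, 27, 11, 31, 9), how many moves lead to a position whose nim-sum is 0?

5

Bitwise XOR of the heap sizes:
  01010  (10)
  11011  (27)
  01011  (11)
  11111  (31)
  01001  (9)
  -----
  01100  (12)
The overall nim-sum is X = 12. A row of size p has a winning move iff p XOR X < p (reduce it to p XOR X).
  10: 10 XOR 12 = 6 < 10 — winning move (to 6).
  27: 27 XOR 12 = 23 < 27 — winning move (to 23).
  11: 11 XOR 12 = 7 < 11 — winning move (to 7).
  31: 31 XOR 12 = 19 < 31 — winning move (to 19).
  9: 9 XOR 12 = 5 < 9 — winning move (to 5).
That gives 5 winning moves.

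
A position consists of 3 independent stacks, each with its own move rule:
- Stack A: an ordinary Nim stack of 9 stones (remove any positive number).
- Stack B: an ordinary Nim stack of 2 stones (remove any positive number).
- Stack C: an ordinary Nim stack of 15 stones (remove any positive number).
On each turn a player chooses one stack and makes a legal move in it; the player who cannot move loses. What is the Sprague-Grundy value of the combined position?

Stack A is a plain Nim stack of size 9, so its Grundy value is 9.
Stack B is a plain Nim stack of size 2, so its Grundy value is 2.
Stack C is a plain Nim stack of size 15, so its Grundy value is 15.
The value of a disjunctive sum is the nim-sum of the parts.
Combined value = 9 ⊕ 2 ⊕ 15 = 4.

4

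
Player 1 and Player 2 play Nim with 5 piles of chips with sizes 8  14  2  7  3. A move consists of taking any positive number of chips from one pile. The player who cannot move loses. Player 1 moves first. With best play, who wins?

Write each in binary and XOR column by column:
  1000  (8)
  1110  (14)
  0010  (2)
  0111  (7)
  0011  (3)
  ----
  0000  (0)
The nim-sum is 0, so this is a P-position: the player to move is in a losing position under optimal play; Player 1 is about to move from it and so loses — Player 2 wins.

Player 2 wins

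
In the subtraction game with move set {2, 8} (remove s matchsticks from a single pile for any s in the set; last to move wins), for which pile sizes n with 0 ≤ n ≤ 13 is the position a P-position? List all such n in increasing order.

0, 1, 4, 5, 10, 11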